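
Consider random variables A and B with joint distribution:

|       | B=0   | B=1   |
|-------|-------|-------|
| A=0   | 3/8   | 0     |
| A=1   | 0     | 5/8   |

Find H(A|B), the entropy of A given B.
Marginal P(B) (column sums):
  P(B=0) = 3/8 + 0 = 3/8
  P(B=1) = 0 + 5/8 = 5/8

H(A|B) = -Σ P(A,B)·log₂ P(A|B), where P(A|B) = P(A,B) / P(B)
  (cells with P(A,B) = 0 contribute 0)
  (A=0,B=0): P(A|B) = (3/8)/(3/8) = 1;  -(3/8)·log₂(1) = 0.0000
  (A=1,B=1): P(A|B) = (5/8)/(5/8) = 1;  -(5/8)·log₂(1) = 0.0000
H(A|B) = 0.0000 + 0.0000
  = 0.0000 bits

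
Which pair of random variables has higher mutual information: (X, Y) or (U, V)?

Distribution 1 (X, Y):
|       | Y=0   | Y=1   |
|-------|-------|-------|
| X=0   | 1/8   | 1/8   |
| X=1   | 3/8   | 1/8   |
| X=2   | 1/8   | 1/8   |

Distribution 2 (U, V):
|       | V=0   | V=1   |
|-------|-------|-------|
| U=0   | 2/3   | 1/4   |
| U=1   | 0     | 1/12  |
Distribution 1 (X, Y):
Marginal P(X) (row sums):
  P(X=0) = 1/8 + 1/8 = 1/4
  P(X=1) = 3/8 + 1/8 = 1/2
  P(X=2) = 1/8 + 1/8 = 1/4
Marginal P(Y) (column sums):
  P(Y=0) = 1/8 + 3/8 + 1/8 = 5/8
  P(Y=1) = 1/8 + 1/8 + 1/8 = 3/8

H(X) = -[(1/4)·log₂(1/4) + (1/2)·log₂(1/2) + (1/4)·log₂(1/4)]
  = 0.5000 + 0.5000 + 0.5000
  = 1.5000 bits
H(Y) = -[(5/8)·log₂(5/8) + (3/8)·log₂(3/8)]
  = 0.4238 + 0.5306
  = 0.9544 bits
H(X,Y) = -[(1/8)·log₂(1/8) + (1/8)·log₂(1/8) + (3/8)·log₂(3/8) + (1/8)·log₂(1/8) + (1/8)·log₂(1/8) + (1/8)·log₂(1/8)]
  = 0.3750 + 0.3750 + 0.5306 + 0.3750 + 0.3750 + 0.3750
  = 2.4056 bits

I(X;Y) = H(X) + H(Y) - H(X,Y)
  = 1.5000 + 0.9544 - 2.4056
  = 0.0488 bits

Distribution 2 (U, V):
Marginal P(U) (row sums):
  P(U=0) = 2/3 + 1/4 = 11/12
  P(U=1) = 0 + 1/12 = 1/12
Marginal P(V) (column sums):
  P(V=0) = 2/3 + 0 = 2/3
  P(V=1) = 1/4 + 1/12 = 1/3

H(U) = -[(11/12)·log₂(11/12) + (1/12)·log₂(1/12)]
  = 0.1151 + 0.2987
  = 0.4138 bits
H(V) = -[(2/3)·log₂(2/3) + (1/3)·log₂(1/3)]
  = 0.3900 + 0.5283
  = 0.9183 bits
H(U,V) = -[(2/3)·log₂(2/3) + (1/4)·log₂(1/4) + (1/12)·log₂(1/12)]
  = 0.3900 + 0.5000 + 0.2987
  = 1.1887 bits

I(U;V) = H(U) + H(V) - H(U,V)
  = 0.4138 + 0.9183 - 1.1887
  = 0.1434 bits

I(U;V) = 0.1434 bits > I(X;Y) = 0.0488 bits, so (U, V) has the higher mutual information (stronger dependence).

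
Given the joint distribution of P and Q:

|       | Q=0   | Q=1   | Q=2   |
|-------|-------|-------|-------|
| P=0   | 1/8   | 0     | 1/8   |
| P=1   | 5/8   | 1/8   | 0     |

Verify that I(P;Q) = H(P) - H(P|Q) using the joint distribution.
Left side, from I(P;Q) = H(P) + H(Q) - H(P,Q):
Marginal P(P) (row sums):
  P(P=0) = 1/8 + 0 + 1/8 = 1/4
  P(P=1) = 5/8 + 1/8 + 0 = 3/4
Marginal P(Q) (column sums):
  P(Q=0) = 1/8 + 5/8 = 3/4
  P(Q=1) = 0 + 1/8 = 1/8
  P(Q=2) = 1/8 + 0 = 1/8

H(P) = -[(1/4)·log₂(1/4) + (3/4)·log₂(3/4)]
  = 0.5000 + 0.3113
  = 0.8113 bits
H(Q) = -[(3/4)·log₂(3/4) + (1/8)·log₂(1/8) + (1/8)·log₂(1/8)]
  = 0.3113 + 0.3750 + 0.3750
  = 1.0613 bits
H(P,Q) = -[(1/8)·log₂(1/8) + (1/8)·log₂(1/8) + (5/8)·log₂(5/8) + (1/8)·log₂(1/8)]
  = 0.3750 + 0.3750 + 0.4238 + 0.3750
  = 1.5488 bits

I(P;Q) = H(P) + H(Q) - H(P,Q)
  = 0.8113 + 1.0613 - 1.5488
  = 0.3238 bits

Right side, with H(P|Q) computed directly from the conditional probabilities:
H(P|Q) = -Σ P(P,Q)·log₂ P(P|Q), where P(P|Q) = P(P,Q) / P(Q)
  (cells with P(P,Q) = 0 contribute 0)
  (P=0,Q=0): P(P|Q) = (1/8)/(3/4) = 1/6;  -(1/8)·log₂(1/6) = 0.3231
  (P=0,Q=2): P(P|Q) = (1/8)/(1/8) = 1;  -(1/8)·log₂(1) = 0.0000
  (P=1,Q=0): P(P|Q) = (5/8)/(3/4) = 5/6;  -(5/8)·log₂(5/6) = 0.1644
  (P=1,Q=1): P(P|Q) = (1/8)/(1/8) = 1;  -(1/8)·log₂(1) = 0.0000
H(P|Q) = 0.3231 + 0.0000 + 0.1644 + 0.0000
  = 0.4875 bits
H(P) - H(P|Q) = 0.8113 - 0.4875 = 0.3238 bits

Both sides equal 0.3238 bits, so I(P;Q) = H(P) - H(P|Q) ✓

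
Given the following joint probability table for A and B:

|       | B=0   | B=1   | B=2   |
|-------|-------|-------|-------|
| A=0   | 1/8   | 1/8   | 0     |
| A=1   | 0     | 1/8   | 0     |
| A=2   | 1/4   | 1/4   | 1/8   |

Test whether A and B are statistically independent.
Marginal P(A) (row sums):
  P(A=0) = 1/8 + 1/8 + 0 = 1/4
  P(A=1) = 0 + 1/8 + 0 = 1/8
  P(A=2) = 1/4 + 1/4 + 1/8 = 5/8
Marginal P(B) (column sums):
  P(B=0) = 1/8 + 0 + 1/4 = 3/8
  P(B=1) = 1/8 + 1/8 + 1/4 = 1/2
  P(B=2) = 0 + 0 + 1/8 = 1/8

A and B are independent iff P(A=i,B=j) = P(A=i)·P(B=j) for every cell.
  P(A=0)·P(B=0) = 1/4 × 3/8 = 3/32, but P(A=0,B=0) = 1/8 ✗

No, A and B are not independent. Quantitatively, I(A;B) > 0:

H(A) = -[(1/4)·log₂(1/4) + (1/8)·log₂(1/8) + (5/8)·log₂(5/8)]
  = 0.5000 + 0.3750 + 0.4238
  = 1.2988 bits
H(B) = -[(3/8)·log₂(3/8) + (1/2)·log₂(1/2) + (1/8)·log₂(1/8)]
  = 0.5306 + 0.5000 + 0.3750
  = 1.4056 bits
H(A,B) = -[(1/8)·log₂(1/8) + (1/8)·log₂(1/8) + (1/8)·log₂(1/8) + (1/4)·log₂(1/4) + (1/4)·log₂(1/4) + (1/8)·log₂(1/8)]
  = 0.3750 + 0.3750 + 0.3750 + 0.5000 + 0.5000 + 0.3750
  = 2.5000 bits
I(A;B) = H(A) + H(B) - H(A,B) = 1.2988 + 1.4056 - 2.5000 = 0.2044 bits > 0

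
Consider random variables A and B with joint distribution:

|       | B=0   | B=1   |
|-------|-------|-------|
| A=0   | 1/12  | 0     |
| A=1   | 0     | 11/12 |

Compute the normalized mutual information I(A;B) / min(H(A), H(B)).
Marginal P(A) (row sums):
  P(A=0) = 1/12 + 0 = 1/12
  P(A=1) = 0 + 11/12 = 11/12
Marginal P(B) (column sums):
  P(B=0) = 1/12 + 0 = 1/12
  P(B=1) = 0 + 11/12 = 11/12

H(A) = -[(1/12)·log₂(1/12) + (11/12)·log₂(11/12)]
  = 0.2987 + 0.1151
  = 0.4138 bits
H(B) = -[(1/12)·log₂(1/12) + (11/12)·log₂(11/12)]
  = 0.2987 + 0.1151
  = 0.4138 bits
H(A,B) = -[(1/12)·log₂(1/12) + (11/12)·log₂(11/12)]
  = 0.2987 + 0.1151
  = 0.4138 bits

I(A;B) = H(A) + H(B) - H(A,B)
  = 0.4138 + 0.4138 - 0.4138
  = 0.4138 bits

min(H(A), H(B)) = min(0.4138, 0.4138) = 0.4138 bits
Normalized MI = 0.4138 / 0.4138 = 1.0000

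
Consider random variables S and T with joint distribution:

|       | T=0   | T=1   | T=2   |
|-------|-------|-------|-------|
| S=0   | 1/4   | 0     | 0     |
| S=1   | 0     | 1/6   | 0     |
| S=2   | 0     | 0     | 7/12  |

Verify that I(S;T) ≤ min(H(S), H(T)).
Marginal P(S) (row sums):
  P(S=0) = 1/4 + 0 + 0 = 1/4
  P(S=1) = 0 + 1/6 + 0 = 1/6
  P(S=2) = 0 + 0 + 7/12 = 7/12
Marginal P(T) (column sums):
  P(T=0) = 1/4 + 0 + 0 = 1/4
  P(T=1) = 0 + 1/6 + 0 = 1/6
  P(T=2) = 0 + 0 + 7/12 = 7/12

H(S) = -[(1/4)·log₂(1/4) + (1/6)·log₂(1/6) + (7/12)·log₂(7/12)]
  = 0.5000 + 0.4308 + 0.4536
  = 1.3844 bits
H(T) = -[(1/4)·log₂(1/4) + (1/6)·log₂(1/6) + (7/12)·log₂(7/12)]
  = 0.5000 + 0.4308 + 0.4536
  = 1.3844 bits
H(S,T) = -[(1/4)·log₂(1/4) + (1/6)·log₂(1/6) + (7/12)·log₂(7/12)]
  = 0.5000 + 0.4308 + 0.4536
  = 1.3844 bits

I(S;T) = H(S) + H(T) - H(S,T)
  = 1.3844 + 1.3844 - 1.3844
  = 1.3844 bits

min(H(S), H(T)) = min(1.3844, 1.3844) = 1.3844 bits
Since 1.3844 ≤ 1.3844, the bound is satisfied ✓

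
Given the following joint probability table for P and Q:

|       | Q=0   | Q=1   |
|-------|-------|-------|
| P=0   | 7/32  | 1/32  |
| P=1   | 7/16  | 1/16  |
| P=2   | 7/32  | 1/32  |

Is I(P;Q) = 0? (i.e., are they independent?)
Marginal P(P) (row sums):
  P(P=0) = 7/32 + 1/32 = 1/4
  P(P=1) = 7/16 + 1/16 = 1/2
  P(P=2) = 7/32 + 1/32 = 1/4
Marginal P(Q) (column sums):
  P(Q=0) = 7/32 + 7/16 + 7/32 = 7/8
  P(Q=1) = 1/32 + 1/16 + 1/32 = 1/8

P and Q are independent iff P(P=i,Q=j) = P(P=i)·P(Q=j) for every cell.
  P(P=0)·P(Q=0) = 1/4 × 7/8 = 7/32 = P(P=0,Q=0) ✓
  P(P=0)·P(Q=1) = 1/4 × 1/8 = 1/32 = P(P=0,Q=1) ✓
  P(P=1)·P(Q=0) = 1/2 × 7/8 = 7/16 = P(P=1,Q=0) ✓
  P(P=1)·P(Q=1) = 1/2 × 1/8 = 1/16 = P(P=1,Q=1) ✓
  P(P=2)·P(Q=0) = 1/4 × 7/8 = 7/32 = P(P=2,Q=0) ✓
  P(P=2)·P(Q=1) = 1/4 × 1/8 = 1/32 = P(P=2,Q=1) ✓

Yes, P and Q are independent: every cell factors, so I(P;Q) = 0 bits.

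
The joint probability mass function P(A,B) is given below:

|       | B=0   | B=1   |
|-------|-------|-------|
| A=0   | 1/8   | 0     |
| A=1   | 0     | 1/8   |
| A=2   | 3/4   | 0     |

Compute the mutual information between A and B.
Marginal P(A) (row sums):
  P(A=0) = 1/8 + 0 = 1/8
  P(A=1) = 0 + 1/8 = 1/8
  P(A=2) = 3/4 + 0 = 3/4
Marginal P(B) (column sums):
  P(B=0) = 1/8 + 0 + 3/4 = 7/8
  P(B=1) = 0 + 1/8 + 0 = 1/8

H(A) = -[(1/8)·log₂(1/8) + (1/8)·log₂(1/8) + (3/4)·log₂(3/4)]
  = 0.3750 + 0.3750 + 0.3113
  = 1.0613 bits
H(B) = -[(7/8)·log₂(7/8) + (1/8)·log₂(1/8)]
  = 0.1686 + 0.3750
  = 0.5436 bits
H(A,B) = -[(1/8)·log₂(1/8) + (1/8)·log₂(1/8) + (3/4)·log₂(3/4)]
  = 0.3750 + 0.3750 + 0.3113
  = 1.0613 bits

I(A;B) = H(A) + H(B) - H(A,B)
  = 1.0613 + 0.5436 - 1.0613
  = 0.5436 bits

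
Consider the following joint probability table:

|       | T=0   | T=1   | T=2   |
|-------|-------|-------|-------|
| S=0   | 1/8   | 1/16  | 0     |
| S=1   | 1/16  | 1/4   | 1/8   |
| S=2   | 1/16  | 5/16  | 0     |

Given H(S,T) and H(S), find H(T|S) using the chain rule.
From the chain rule: H(S,T) = H(S) + H(T|S)
Therefore: H(T|S) = H(S,T) - H(S)

H(S,T) = -[(1/8)·log₂(1/8) + (1/16)·log₂(1/16) + (1/16)·log₂(1/16) + (1/4)·log₂(1/4) + (1/8)·log₂(1/8) + (1/16)·log₂(1/16) + (5/16)·log₂(5/16)]
  = 0.3750 + 0.2500 + 0.2500 + 0.5000 + 0.3750 + 0.2500 + 0.5244
  = 2.5244 bits
Marginal P(S) (row sums):
  P(S=0) = 1/8 + 1/16 + 0 = 3/16
  P(S=1) = 1/16 + 1/4 + 1/8 = 7/16
  P(S=2) = 1/16 + 5/16 + 0 = 3/8
H(S) = -[(3/16)·log₂(3/16) + (7/16)·log₂(7/16) + (3/8)·log₂(3/8)]
  = 0.4528 + 0.5218 + 0.5306
  = 1.5052 bits

H(T|S) = 2.5244 - 1.5052 = 1.0192 bits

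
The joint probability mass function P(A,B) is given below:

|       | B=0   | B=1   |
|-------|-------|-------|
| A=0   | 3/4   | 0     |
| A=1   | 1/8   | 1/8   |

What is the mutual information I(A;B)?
Marginal P(A) (row sums):
  P(A=0) = 3/4 + 0 = 3/4
  P(A=1) = 1/8 + 1/8 = 1/4
Marginal P(B) (column sums):
  P(B=0) = 3/4 + 1/8 = 7/8
  P(B=1) = 0 + 1/8 = 1/8

H(A) = -[(3/4)·log₂(3/4) + (1/4)·log₂(1/4)]
  = 0.3113 + 0.5000
  = 0.8113 bits
H(B) = -[(7/8)·log₂(7/8) + (1/8)·log₂(1/8)]
  = 0.1686 + 0.3750
  = 0.5436 bits
H(A,B) = -[(3/4)·log₂(3/4) + (1/8)·log₂(1/8) + (1/8)·log₂(1/8)]
  = 0.3113 + 0.3750 + 0.3750
  = 1.0613 bits

I(A;B) = H(A) + H(B) - H(A,B)
  = 0.8113 + 0.5436 - 1.0613
  = 0.2936 bits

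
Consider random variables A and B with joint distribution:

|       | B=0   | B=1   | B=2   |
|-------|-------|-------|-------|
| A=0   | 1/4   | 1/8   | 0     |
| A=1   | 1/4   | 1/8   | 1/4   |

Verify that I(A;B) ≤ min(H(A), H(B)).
Marginal P(A) (row sums):
  P(A=0) = 1/4 + 1/8 + 0 = 3/8
  P(A=1) = 1/4 + 1/8 + 1/4 = 5/8
Marginal P(B) (column sums):
  P(B=0) = 1/4 + 1/4 = 1/2
  P(B=1) = 1/8 + 1/8 = 1/4
  P(B=2) = 0 + 1/4 = 1/4

H(A) = -[(3/8)·log₂(3/8) + (5/8)·log₂(5/8)]
  = 0.5306 + 0.4238
  = 0.9544 bits
H(B) = -[(1/2)·log₂(1/2) + (1/4)·log₂(1/4) + (1/4)·log₂(1/4)]
  = 0.5000 + 0.5000 + 0.5000
  = 1.5000 bits
H(A,B) = -[(1/4)·log₂(1/4) + (1/8)·log₂(1/8) + (1/4)·log₂(1/4) + (1/8)·log₂(1/8) + (1/4)·log₂(1/4)]
  = 0.5000 + 0.3750 + 0.5000 + 0.3750 + 0.5000
  = 2.2500 bits

I(A;B) = H(A) + H(B) - H(A,B)
  = 0.9544 + 1.5000 - 2.2500
  = 0.2044 bits

min(H(A), H(B)) = min(0.9544, 1.5000) = 0.9544 bits
Since 0.2044 ≤ 0.9544, the bound is satisfied ✓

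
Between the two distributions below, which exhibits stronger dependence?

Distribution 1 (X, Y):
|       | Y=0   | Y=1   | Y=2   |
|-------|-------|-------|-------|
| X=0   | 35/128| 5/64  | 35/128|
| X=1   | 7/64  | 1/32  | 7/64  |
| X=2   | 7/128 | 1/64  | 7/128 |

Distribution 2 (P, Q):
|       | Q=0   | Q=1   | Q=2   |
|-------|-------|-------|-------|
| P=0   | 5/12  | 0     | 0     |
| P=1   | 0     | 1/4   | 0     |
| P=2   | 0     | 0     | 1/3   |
Distribution 1 (X, Y):
Marginal P(X) (row sums):
  P(X=0) = 35/128 + 5/64 + 35/128 = 5/8
  P(X=1) = 7/64 + 1/32 + 7/64 = 1/4
  P(X=2) = 7/128 + 1/64 + 7/128 = 1/8
Marginal P(Y) (column sums):
  P(Y=0) = 35/128 + 7/64 + 7/128 = 7/16
  P(Y=1) = 5/64 + 1/32 + 1/64 = 1/8
  P(Y=2) = 35/128 + 7/64 + 7/128 = 7/16

H(X) = -[(5/8)·log₂(5/8) + (1/4)·log₂(1/4) + (1/8)·log₂(1/8)]
  = 0.4238 + 0.5000 + 0.3750
  = 1.2988 bits
H(Y) = -[(7/16)·log₂(7/16) + (1/8)·log₂(1/8) + (7/16)·log₂(7/16)]
  = 0.5218 + 0.3750 + 0.5218
  = 1.4186 bits
H(X,Y) = -[(35/128)·log₂(35/128) + (5/64)·log₂(5/64) + (35/128)·log₂(35/128) + (7/64)·log₂(7/64) + (1/32)·log₂(1/32) + (7/64)·log₂(7/64) + (7/128)·log₂(7/128) + (1/64)·log₂(1/64) + (7/128)·log₂(7/128)]
  = 0.5115 + 0.2873 + 0.5115 + 0.3492 + 0.1563 + 0.3492 + 0.2293 + 0.0938 + 0.2293
  = 2.7174 bits

I(X;Y) = H(X) + H(Y) - H(X,Y)
  = 1.2988 + 1.4186 - 2.7174
  = 0.0000 bits

Distribution 2 (P, Q):
Marginal P(P) (row sums):
  P(P=0) = 5/12 + 0 + 0 = 5/12
  P(P=1) = 0 + 1/4 + 0 = 1/4
  P(P=2) = 0 + 0 + 1/3 = 1/3
Marginal P(Q) (column sums):
  P(Q=0) = 5/12 + 0 + 0 = 5/12
  P(Q=1) = 0 + 1/4 + 0 = 1/4
  P(Q=2) = 0 + 0 + 1/3 = 1/3

H(P) = -[(5/12)·log₂(5/12) + (1/4)·log₂(1/4) + (1/3)·log₂(1/3)]
  = 0.5263 + 0.5000 + 0.5283
  = 1.5546 bits
H(Q) = -[(5/12)·log₂(5/12) + (1/4)·log₂(1/4) + (1/3)·log₂(1/3)]
  = 0.5263 + 0.5000 + 0.5283
  = 1.5546 bits
H(P,Q) = -[(5/12)·log₂(5/12) + (1/4)·log₂(1/4) + (1/3)·log₂(1/3)]
  = 0.5263 + 0.5000 + 0.5283
  = 1.5546 bits

I(P;Q) = H(P) + H(Q) - H(P,Q)
  = 1.5546 + 1.5546 - 1.5546
  = 1.5546 bits

I(P;Q) = 1.5546 bits > I(X;Y) = 0.0000 bits, so (P, Q) has the higher mutual information (stronger dependence).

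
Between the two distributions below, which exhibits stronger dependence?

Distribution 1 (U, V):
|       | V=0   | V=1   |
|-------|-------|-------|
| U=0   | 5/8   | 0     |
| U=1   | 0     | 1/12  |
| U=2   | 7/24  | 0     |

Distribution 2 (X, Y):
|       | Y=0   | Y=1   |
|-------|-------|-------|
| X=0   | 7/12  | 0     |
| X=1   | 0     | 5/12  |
Distribution 1 (U, V):
Marginal P(U) (row sums):
  P(U=0) = 5/8 + 0 = 5/8
  P(U=1) = 0 + 1/12 = 1/12
  P(U=2) = 7/24 + 0 = 7/24
Marginal P(V) (column sums):
  P(V=0) = 5/8 + 0 + 7/24 = 11/12
  P(V=1) = 0 + 1/12 + 0 = 1/12

H(U) = -[(5/8)·log₂(5/8) + (1/12)·log₂(1/12) + (7/24)·log₂(7/24)]
  = 0.4238 + 0.2987 + 0.5185
  = 1.2410 bits
H(V) = -[(11/12)·log₂(11/12) + (1/12)·log₂(1/12)]
  = 0.1151 + 0.2987
  = 0.4138 bits
H(U,V) = -[(5/8)·log₂(5/8) + (1/12)·log₂(1/12) + (7/24)·log₂(7/24)]
  = 0.4238 + 0.2987 + 0.5185
  = 1.2410 bits

I(U;V) = H(U) + H(V) - H(U,V)
  = 1.2410 + 0.4138 - 1.2410
  = 0.4138 bits

Distribution 2 (X, Y):
Marginal P(X) (row sums):
  P(X=0) = 7/12 + 0 = 7/12
  P(X=1) = 0 + 5/12 = 5/12
Marginal P(Y) (column sums):
  P(Y=0) = 7/12 + 0 = 7/12
  P(Y=1) = 0 + 5/12 = 5/12

H(X) = -[(7/12)·log₂(7/12) + (5/12)·log₂(5/12)]
  = 0.4536 + 0.5263
  = 0.9799 bits
H(Y) = -[(7/12)·log₂(7/12) + (5/12)·log₂(5/12)]
  = 0.4536 + 0.5263
  = 0.9799 bits
H(X,Y) = -[(7/12)·log₂(7/12) + (5/12)·log₂(5/12)]
  = 0.4536 + 0.5263
  = 0.9799 bits

I(X;Y) = H(X) + H(Y) - H(X,Y)
  = 0.9799 + 0.9799 - 0.9799
  = 0.9799 bits

I(X;Y) = 0.9799 bits > I(U;V) = 0.4138 bits, so (X, Y) has the higher mutual information (stronger dependence).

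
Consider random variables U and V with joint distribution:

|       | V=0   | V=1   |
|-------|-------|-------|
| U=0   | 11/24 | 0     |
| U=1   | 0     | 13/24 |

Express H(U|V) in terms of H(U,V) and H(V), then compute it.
H(U|V) = H(U,V) - H(V)

Marginal P(V) (column sums):
  P(V=0) = 11/24 + 0 = 11/24
  P(V=1) = 0 + 13/24 = 13/24

H(U,V) = -[(11/24)·log₂(11/24) + (13/24)·log₂(13/24)]
  = 0.5159 + 0.4791
  = 0.9950 bits
H(V) = -[(11/24)·log₂(11/24) + (13/24)·log₂(13/24)]
  = 0.5159 + 0.4791
  = 0.9950 bits

H(U|V) = 0.9950 - 0.9950 = 0.0000 bits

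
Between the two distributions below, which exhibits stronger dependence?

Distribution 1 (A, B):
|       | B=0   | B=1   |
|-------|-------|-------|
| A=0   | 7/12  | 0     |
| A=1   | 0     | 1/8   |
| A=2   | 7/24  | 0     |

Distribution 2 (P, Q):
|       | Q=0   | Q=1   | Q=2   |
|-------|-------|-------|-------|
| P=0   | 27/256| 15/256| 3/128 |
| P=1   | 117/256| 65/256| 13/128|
Distribution 1 (A, B):
Marginal P(A) (row sums):
  P(A=0) = 7/12 + 0 = 7/12
  P(A=1) = 0 + 1/8 = 1/8
  P(A=2) = 7/24 + 0 = 7/24
Marginal P(B) (column sums):
  P(B=0) = 7/12 + 0 + 7/24 = 7/8
  P(B=1) = 0 + 1/8 + 0 = 1/8

H(A) = -[(7/12)·log₂(7/12) + (1/8)·log₂(1/8) + (7/24)·log₂(7/24)]
  = 0.4536 + 0.3750 + 0.5185
  = 1.3471 bits
H(B) = -[(7/8)·log₂(7/8) + (1/8)·log₂(1/8)]
  = 0.1686 + 0.3750
  = 0.5436 bits
H(A,B) = -[(7/12)·log₂(7/12) + (1/8)·log₂(1/8) + (7/24)·log₂(7/24)]
  = 0.4536 + 0.3750 + 0.5185
  = 1.3471 bits

I(A;B) = H(A) + H(B) - H(A,B)
  = 1.3471 + 0.5436 - 1.3471
  = 0.5436 bits

Distribution 2 (P, Q):
Marginal P(P) (row sums):
  P(P=0) = 27/256 + 15/256 + 3/128 = 3/16
  P(P=1) = 117/256 + 65/256 + 13/128 = 13/16
Marginal P(Q) (column sums):
  P(Q=0) = 27/256 + 117/256 = 9/16
  P(Q=1) = 15/256 + 65/256 = 5/16
  P(Q=2) = 3/128 + 13/128 = 1/8

H(P) = -[(3/16)·log₂(3/16) + (13/16)·log₂(13/16)]
  = 0.4528 + 0.2434
  = 0.6962 bits
H(Q) = -[(9/16)·log₂(9/16) + (5/16)·log₂(5/16) + (1/8)·log₂(1/8)]
  = 0.4669 + 0.5244 + 0.3750
  = 1.3663 bits
H(P,Q) = -[(27/256)·log₂(27/256) + (15/256)·log₂(15/256) + (3/128)·log₂(3/128) + (117/256)·log₂(117/256) + (65/256)·log₂(65/256) + (13/128)·log₂(13/128)]
  = 0.3423 + 0.2398 + 0.1269 + 0.5163 + 0.5021 + 0.3351
  = 2.0625 bits

I(P;Q) = H(P) + H(Q) - H(P,Q)
  = 0.6962 + 1.3663 - 2.0625
  = 0.0000 bits

I(A;B) = 0.5436 bits > I(P;Q) = 0.0000 bits, so (A, B) has the higher mutual information (stronger dependence).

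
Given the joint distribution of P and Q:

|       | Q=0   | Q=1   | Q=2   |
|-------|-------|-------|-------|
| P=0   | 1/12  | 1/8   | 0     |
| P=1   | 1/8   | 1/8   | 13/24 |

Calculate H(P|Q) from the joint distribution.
Marginal P(Q) (column sums):
  P(Q=0) = 1/12 + 1/8 = 5/24
  P(Q=1) = 1/8 + 1/8 = 1/4
  P(Q=2) = 0 + 13/24 = 13/24

H(P|Q) = -Σ P(P,Q)·log₂ P(P|Q), where P(P|Q) = P(P,Q) / P(Q)
  (cells with P(P,Q) = 0 contribute 0)
  (P=0,Q=0): P(P|Q) = (1/12)/(5/24) = 2/5;  -(1/12)·log₂(2/5) = 0.1102
  (P=0,Q=1): P(P|Q) = (1/8)/(1/4) = 1/2;  -(1/8)·log₂(1/2) = 0.1250
  (P=1,Q=0): P(P|Q) = (1/8)/(5/24) = 3/5;  -(1/8)·log₂(3/5) = 0.0921
  (P=1,Q=1): P(P|Q) = (1/8)/(1/4) = 1/2;  -(1/8)·log₂(1/2) = 0.1250
  (P=1,Q=2): P(P|Q) = (13/24)/(13/24) = 1;  -(13/24)·log₂(1) = 0.0000
H(P|Q) = 0.1102 + 0.1250 + 0.0921 + 0.1250 + 0.0000
  = 0.4523 bits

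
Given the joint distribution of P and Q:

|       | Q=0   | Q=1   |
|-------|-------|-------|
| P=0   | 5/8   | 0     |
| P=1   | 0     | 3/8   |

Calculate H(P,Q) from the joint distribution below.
H(P,Q) = -Σ P(P,Q) log₂ P(P,Q), summed over the non-zero cells:
H(P,Q) = -[(5/8)·log₂(5/8) + (3/8)·log₂(3/8)]
  = 0.4238 + 0.5306
  = 0.9544 bits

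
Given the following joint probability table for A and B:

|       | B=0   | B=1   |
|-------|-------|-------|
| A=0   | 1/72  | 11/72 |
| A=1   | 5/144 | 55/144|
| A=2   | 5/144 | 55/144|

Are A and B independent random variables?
Marginal P(A) (row sums):
  P(A=0) = 1/72 + 11/72 = 1/6
  P(A=1) = 5/144 + 55/144 = 5/12
  P(A=2) = 5/144 + 55/144 = 5/12
Marginal P(B) (column sums):
  P(B=0) = 1/72 + 5/144 + 5/144 = 1/12
  P(B=1) = 11/72 + 55/144 + 55/144 = 11/12

A and B are independent iff P(A=i,B=j) = P(A=i)·P(B=j) for every cell.
  P(A=0)·P(B=0) = 1/6 × 1/12 = 1/72 = P(A=0,B=0) ✓
  P(A=0)·P(B=1) = 1/6 × 11/12 = 11/72 = P(A=0,B=1) ✓
  P(A=1)·P(B=0) = 5/12 × 1/12 = 5/144 = P(A=1,B=0) ✓
  P(A=1)·P(B=1) = 5/12 × 11/12 = 55/144 = P(A=1,B=1) ✓
  P(A=2)·P(B=0) = 5/12 × 1/12 = 5/144 = P(A=2,B=0) ✓
  P(A=2)·P(B=1) = 5/12 × 11/12 = 55/144 = P(A=2,B=1) ✓

Yes, A and B are independent: every cell factors, so I(A;B) = 0 bits.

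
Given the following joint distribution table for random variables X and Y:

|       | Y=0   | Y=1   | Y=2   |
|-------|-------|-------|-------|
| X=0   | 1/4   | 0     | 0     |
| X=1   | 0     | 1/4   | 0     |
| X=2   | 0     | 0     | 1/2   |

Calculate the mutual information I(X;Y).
Marginal P(X) (row sums):
  P(X=0) = 1/4 + 0 + 0 = 1/4
  P(X=1) = 0 + 1/4 + 0 = 1/4
  P(X=2) = 0 + 0 + 1/2 = 1/2
Marginal P(Y) (column sums):
  P(Y=0) = 1/4 + 0 + 0 = 1/4
  P(Y=1) = 0 + 1/4 + 0 = 1/4
  P(Y=2) = 0 + 0 + 1/2 = 1/2

H(X) = -[(1/4)·log₂(1/4) + (1/4)·log₂(1/4) + (1/2)·log₂(1/2)]
  = 0.5000 + 0.5000 + 0.5000
  = 1.5000 bits
H(Y) = -[(1/4)·log₂(1/4) + (1/4)·log₂(1/4) + (1/2)·log₂(1/2)]
  = 0.5000 + 0.5000 + 0.5000
  = 1.5000 bits
H(X,Y) = -[(1/4)·log₂(1/4) + (1/4)·log₂(1/4) + (1/2)·log₂(1/2)]
  = 0.5000 + 0.5000 + 0.5000
  = 1.5000 bits

I(X;Y) = H(X) + H(Y) - H(X,Y)
  = 1.5000 + 1.5000 - 1.5000
  = 1.5000 bits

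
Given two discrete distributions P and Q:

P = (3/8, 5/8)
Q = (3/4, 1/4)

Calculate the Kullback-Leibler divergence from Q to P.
D(P||Q) = Σ P(i) log₂(P(i)/Q(i))
  i=0: (3/8) × log₂((3/8)/(3/4)) = (3/8) × log₂(1/2) = -0.3750
  i=1: (5/8) × log₂((5/8)/(1/4)) = (5/8) × log₂(5/2) = 0.8262
D(P||Q) = -0.3750 + 0.8262
  = 0.4512 bits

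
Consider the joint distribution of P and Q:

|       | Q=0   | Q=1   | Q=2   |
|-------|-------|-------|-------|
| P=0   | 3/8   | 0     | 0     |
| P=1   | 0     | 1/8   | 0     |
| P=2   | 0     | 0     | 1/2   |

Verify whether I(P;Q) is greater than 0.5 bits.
Marginal P(P) (row sums):
  P(P=0) = 3/8 + 0 + 0 = 3/8
  P(P=1) = 0 + 1/8 + 0 = 1/8
  P(P=2) = 0 + 0 + 1/2 = 1/2
Marginal P(Q) (column sums):
  P(Q=0) = 3/8 + 0 + 0 = 3/8
  P(Q=1) = 0 + 1/8 + 0 = 1/8
  P(Q=2) = 0 + 0 + 1/2 = 1/2

H(P) = -[(3/8)·log₂(3/8) + (1/8)·log₂(1/8) + (1/2)·log₂(1/2)]
  = 0.5306 + 0.3750 + 0.5000
  = 1.4056 bits
H(Q) = -[(3/8)·log₂(3/8) + (1/8)·log₂(1/8) + (1/2)·log₂(1/2)]
  = 0.5306 + 0.3750 + 0.5000
  = 1.4056 bits
H(P,Q) = -[(3/8)·log₂(3/8) + (1/8)·log₂(1/8) + (1/2)·log₂(1/2)]
  = 0.5306 + 0.3750 + 0.5000
  = 1.4056 bits

I(P;Q) = H(P) + H(Q) - H(P,Q)
  = 1.4056 + 1.4056 - 1.4056
  = 1.4056 bits

Yes. I(P;Q) = 1.4056 bits, which is > 0.5 bits.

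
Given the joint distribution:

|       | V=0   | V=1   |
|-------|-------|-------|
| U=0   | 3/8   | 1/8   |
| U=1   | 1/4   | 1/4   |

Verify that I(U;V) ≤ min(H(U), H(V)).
Marginal P(U) (row sums):
  P(U=0) = 3/8 + 1/8 = 1/2
  P(U=1) = 1/4 + 1/4 = 1/2
Marginal P(V) (column sums):
  P(V=0) = 3/8 + 1/4 = 5/8
  P(V=1) = 1/8 + 1/4 = 3/8

H(U) = -[(1/2)·log₂(1/2) + (1/2)·log₂(1/2)]
  = 0.5000 + 0.5000
  = 1.0000 bits
H(V) = -[(5/8)·log₂(5/8) + (3/8)·log₂(3/8)]
  = 0.4238 + 0.5306
  = 0.9544 bits
H(U,V) = -[(3/8)·log₂(3/8) + (1/8)·log₂(1/8) + (1/4)·log₂(1/4) + (1/4)·log₂(1/4)]
  = 0.5306 + 0.3750 + 0.5000 + 0.5000
  = 1.9056 bits

I(U;V) = H(U) + H(V) - H(U,V)
  = 1.0000 + 0.9544 - 1.9056
  = 0.0488 bits

min(H(U), H(V)) = min(1.0000, 0.9544) = 0.9544 bits
Since 0.0488 ≤ 0.9544, the bound is satisfied ✓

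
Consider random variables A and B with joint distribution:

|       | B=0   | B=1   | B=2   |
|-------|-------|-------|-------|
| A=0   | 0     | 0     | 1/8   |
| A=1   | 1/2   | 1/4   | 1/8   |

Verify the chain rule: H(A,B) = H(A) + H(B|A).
Left side:
H(A,B) = -[(1/8)·log₂(1/8) + (1/2)·log₂(1/2) + (1/4)·log₂(1/4) + (1/8)·log₂(1/8)]
  = 0.3750 + 0.5000 + 0.5000 + 0.3750
  = 1.7500 bits

Right side:
Marginal P(A) (row sums):
  P(A=0) = 0 + 0 + 1/8 = 1/8
  P(A=1) = 1/2 + 1/4 + 1/8 = 7/8
H(A) = -[(1/8)·log₂(1/8) + (7/8)·log₂(7/8)]
  = 0.3750 + 0.1686
  = 0.5436 bits
H(B|A) = -Σ P(A,B)·log₂ P(B|A), where P(B|A) = P(A,B) / P(A)
  (cells with P(A,B) = 0 contribute 0)
  (A=0,B=2): P(B|A) = (1/8)/(1/8) = 1;  -(1/8)·log₂(1) = 0.0000
  (A=1,B=0): P(B|A) = (1/2)/(7/8) = 4/7;  -(1/2)·log₂(4/7) = 0.4037
  (A=1,B=1): P(B|A) = (1/4)/(7/8) = 2/7;  -(1/4)·log₂(2/7) = 0.4518
  (A=1,B=2): P(B|A) = (1/8)/(7/8) = 1/7;  -(1/8)·log₂(1/7) = 0.3509
H(B|A) = 0.0000 + 0.4037 + 0.4518 + 0.3509
  = 1.2064 bits
H(A) + H(B|A) = 0.5436 + 1.2064 = 1.7500 bits

Both sides equal 1.7500 bits, so the chain rule holds ✓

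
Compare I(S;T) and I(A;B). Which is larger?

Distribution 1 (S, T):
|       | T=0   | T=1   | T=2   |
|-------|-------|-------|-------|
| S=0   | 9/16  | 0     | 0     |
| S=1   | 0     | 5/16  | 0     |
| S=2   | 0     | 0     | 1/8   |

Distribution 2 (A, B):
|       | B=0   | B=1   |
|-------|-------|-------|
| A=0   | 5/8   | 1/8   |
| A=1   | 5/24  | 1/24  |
Distribution 1 (S, T):
Marginal P(S) (row sums):
  P(S=0) = 9/16 + 0 + 0 = 9/16
  P(S=1) = 0 + 5/16 + 0 = 5/16
  P(S=2) = 0 + 0 + 1/8 = 1/8
Marginal P(T) (column sums):
  P(T=0) = 9/16 + 0 + 0 = 9/16
  P(T=1) = 0 + 5/16 + 0 = 5/16
  P(T=2) = 0 + 0 + 1/8 = 1/8

H(S) = -[(9/16)·log₂(9/16) + (5/16)·log₂(5/16) + (1/8)·log₂(1/8)]
  = 0.4669 + 0.5244 + 0.3750
  = 1.3663 bits
H(T) = -[(9/16)·log₂(9/16) + (5/16)·log₂(5/16) + (1/8)·log₂(1/8)]
  = 0.4669 + 0.5244 + 0.3750
  = 1.3663 bits
H(S,T) = -[(9/16)·log₂(9/16) + (5/16)·log₂(5/16) + (1/8)·log₂(1/8)]
  = 0.4669 + 0.5244 + 0.3750
  = 1.3663 bits

I(S;T) = H(S) + H(T) - H(S,T)
  = 1.3663 + 1.3663 - 1.3663
  = 1.3663 bits

Distribution 2 (A, B):
Marginal P(A) (row sums):
  P(A=0) = 5/8 + 1/8 = 3/4
  P(A=1) = 5/24 + 1/24 = 1/4
Marginal P(B) (column sums):
  P(B=0) = 5/8 + 5/24 = 5/6
  P(B=1) = 1/8 + 1/24 = 1/6

H(A) = -[(3/4)·log₂(3/4) + (1/4)·log₂(1/4)]
  = 0.3113 + 0.5000
  = 0.8113 bits
H(B) = -[(5/6)·log₂(5/6) + (1/6)·log₂(1/6)]
  = 0.2192 + 0.4308
  = 0.6500 bits
H(A,B) = -[(5/8)·log₂(5/8) + (1/8)·log₂(1/8) + (5/24)·log₂(5/24) + (1/24)·log₂(1/24)]
  = 0.4238 + 0.3750 + 0.4715 + 0.1910
  = 1.4613 bits

I(A;B) = H(A) + H(B) - H(A,B)
  = 0.8113 + 0.6500 - 1.4613
  = 0.0000 bits

I(S;T) = 1.3663 bits > I(A;B) = 0.0000 bits, so (S, T) has the higher mutual information (stronger dependence).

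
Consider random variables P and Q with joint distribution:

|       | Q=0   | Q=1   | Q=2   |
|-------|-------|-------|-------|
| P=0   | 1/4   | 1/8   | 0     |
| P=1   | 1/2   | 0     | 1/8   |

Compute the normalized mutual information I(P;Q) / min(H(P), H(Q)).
Marginal P(P) (row sums):
  P(P=0) = 1/4 + 1/8 + 0 = 3/8
  P(P=1) = 1/2 + 0 + 1/8 = 5/8
Marginal P(Q) (column sums):
  P(Q=0) = 1/4 + 1/2 = 3/4
  P(Q=1) = 1/8 + 0 = 1/8
  P(Q=2) = 0 + 1/8 = 1/8

H(P) = -[(3/8)·log₂(3/8) + (5/8)·log₂(5/8)]
  = 0.5306 + 0.4238
  = 0.9544 bits
H(Q) = -[(3/4)·log₂(3/4) + (1/8)·log₂(1/8) + (1/8)·log₂(1/8)]
  = 0.3113 + 0.3750 + 0.3750
  = 1.0613 bits
H(P,Q) = -[(1/4)·log₂(1/4) + (1/8)·log₂(1/8) + (1/2)·log₂(1/2) + (1/8)·log₂(1/8)]
  = 0.5000 + 0.3750 + 0.5000 + 0.3750
  = 1.7500 bits

I(P;Q) = H(P) + H(Q) - H(P,Q)
  = 0.9544 + 1.0613 - 1.7500
  = 0.2657 bits

min(H(P), H(Q)) = min(0.9544, 1.0613) = 0.9544 bits
Normalized MI = 0.2657 / 0.9544 = 0.2784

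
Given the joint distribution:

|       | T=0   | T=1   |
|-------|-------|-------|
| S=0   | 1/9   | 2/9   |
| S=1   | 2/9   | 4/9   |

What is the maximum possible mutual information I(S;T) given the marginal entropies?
The upper bound on mutual information is I(S;T) ≤ min(H(S), H(T)).

Marginal P(S) (row sums):
  P(S=0) = 1/9 + 2/9 = 1/3
  P(S=1) = 2/9 + 4/9 = 2/3
Marginal P(T) (column sums):
  P(T=0) = 1/9 + 2/9 = 1/3
  P(T=1) = 2/9 + 4/9 = 2/3

H(S) = -[(1/3)·log₂(1/3) + (2/3)·log₂(2/3)]
  = 0.5283 + 0.3900
  = 0.9183 bits
H(T) = -[(1/3)·log₂(1/3) + (2/3)·log₂(2/3)]
  = 0.5283 + 0.3900
  = 0.9183 bits

Maximum possible I(S;T) = min(0.9183, 0.9183) = 0.9183 bits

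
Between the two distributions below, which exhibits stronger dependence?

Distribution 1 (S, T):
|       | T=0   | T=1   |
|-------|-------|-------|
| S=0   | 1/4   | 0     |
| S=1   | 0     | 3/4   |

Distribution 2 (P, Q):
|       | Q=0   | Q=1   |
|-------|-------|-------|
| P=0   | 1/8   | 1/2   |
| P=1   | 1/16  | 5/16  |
Distribution 1 (S, T):
Marginal P(S) (row sums):
  P(S=0) = 1/4 + 0 = 1/4
  P(S=1) = 0 + 3/4 = 3/4
Marginal P(T) (column sums):
  P(T=0) = 1/4 + 0 = 1/4
  P(T=1) = 0 + 3/4 = 3/4

H(S) = -[(1/4)·log₂(1/4) + (3/4)·log₂(3/4)]
  = 0.5000 + 0.3113
  = 0.8113 bits
H(T) = -[(1/4)·log₂(1/4) + (3/4)·log₂(3/4)]
  = 0.5000 + 0.3113
  = 0.8113 bits
H(S,T) = -[(1/4)·log₂(1/4) + (3/4)·log₂(3/4)]
  = 0.5000 + 0.3113
  = 0.8113 bits

I(S;T) = H(S) + H(T) - H(S,T)
  = 0.8113 + 0.8113 - 0.8113
  = 0.8113 bits

Distribution 2 (P, Q):
Marginal P(P) (row sums):
  P(P=0) = 1/8 + 1/2 = 5/8
  P(P=1) = 1/16 + 5/16 = 3/8
Marginal P(Q) (column sums):
  P(Q=0) = 1/8 + 1/16 = 3/16
  P(Q=1) = 1/2 + 5/16 = 13/16

H(P) = -[(5/8)·log₂(5/8) + (3/8)·log₂(3/8)]
  = 0.4238 + 0.5306
  = 0.9544 bits
H(Q) = -[(3/16)·log₂(3/16) + (13/16)·log₂(13/16)]
  = 0.4528 + 0.2434
  = 0.6962 bits
H(P,Q) = -[(1/8)·log₂(1/8) + (1/2)·log₂(1/2) + (1/16)·log₂(1/16) + (5/16)·log₂(5/16)]
  = 0.3750 + 0.5000 + 0.2500 + 0.5244
  = 1.6494 bits

I(P;Q) = H(P) + H(Q) - H(P,Q)
  = 0.9544 + 0.6962 - 1.6494
  = 0.0012 bits

I(S;T) = 0.8113 bits > I(P;Q) = 0.0012 bits, so (S, T) has the higher mutual information (stronger dependence).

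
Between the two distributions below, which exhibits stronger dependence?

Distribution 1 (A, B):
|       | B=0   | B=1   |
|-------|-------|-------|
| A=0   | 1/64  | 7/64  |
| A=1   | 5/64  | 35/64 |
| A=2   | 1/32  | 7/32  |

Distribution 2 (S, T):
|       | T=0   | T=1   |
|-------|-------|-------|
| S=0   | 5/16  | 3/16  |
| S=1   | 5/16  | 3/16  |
Distribution 1 (A, B):
Marginal P(A) (row sums):
  P(A=0) = 1/64 + 7/64 = 1/8
  P(A=1) = 5/64 + 35/64 = 5/8
  P(A=2) = 1/32 + 7/32 = 1/4
Marginal P(B) (column sums):
  P(B=0) = 1/64 + 5/64 + 1/32 = 1/8
  P(B=1) = 7/64 + 35/64 + 7/32 = 7/8

H(A) = -[(1/8)·log₂(1/8) + (5/8)·log₂(5/8) + (1/4)·log₂(1/4)]
  = 0.3750 + 0.4238 + 0.5000
  = 1.2988 bits
H(B) = -[(1/8)·log₂(1/8) + (7/8)·log₂(7/8)]
  = 0.3750 + 0.1686
  = 0.5436 bits
H(A,B) = -[(1/64)·log₂(1/64) + (7/64)·log₂(7/64) + (5/64)·log₂(5/64) + (35/64)·log₂(35/64) + (1/32)·log₂(1/32) + (7/32)·log₂(7/32)]
  = 0.0938 + 0.3492 + 0.2873 + 0.4762 + 0.1563 + 0.4796
  = 1.8424 bits

I(A;B) = H(A) + H(B) - H(A,B)
  = 1.2988 + 0.5436 - 1.8424
  = 0.0000 bits

Distribution 2 (S, T):
Marginal P(S) (row sums):
  P(S=0) = 5/16 + 3/16 = 1/2
  P(S=1) = 5/16 + 3/16 = 1/2
Marginal P(T) (column sums):
  P(T=0) = 5/16 + 5/16 = 5/8
  P(T=1) = 3/16 + 3/16 = 3/8

H(S) = -[(1/2)·log₂(1/2) + (1/2)·log₂(1/2)]
  = 0.5000 + 0.5000
  = 1.0000 bits
H(T) = -[(5/8)·log₂(5/8) + (3/8)·log₂(3/8)]
  = 0.4238 + 0.5306
  = 0.9544 bits
H(S,T) = -[(5/16)·log₂(5/16) + (3/16)·log₂(3/16) + (5/16)·log₂(5/16) + (3/16)·log₂(3/16)]
  = 0.5244 + 0.4528 + 0.5244 + 0.4528
  = 1.9544 bits

I(S;T) = H(S) + H(T) - H(S,T)
  = 1.0000 + 0.9544 - 1.9544
  = 0.0000 bits

Both joint tables factor as the product of their marginals, so I(A;B) = I(S;T) = 0 bits: neither is larger (both pairs are independent).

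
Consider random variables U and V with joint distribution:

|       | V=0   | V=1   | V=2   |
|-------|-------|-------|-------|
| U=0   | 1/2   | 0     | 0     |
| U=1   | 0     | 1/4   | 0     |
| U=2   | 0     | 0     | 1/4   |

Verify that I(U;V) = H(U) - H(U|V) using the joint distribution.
Left side, from I(U;V) = H(U) + H(V) - H(U,V):
Marginal P(U) (row sums):
  P(U=0) = 1/2 + 0 + 0 = 1/2
  P(U=1) = 0 + 1/4 + 0 = 1/4
  P(U=2) = 0 + 0 + 1/4 = 1/4
Marginal P(V) (column sums):
  P(V=0) = 1/2 + 0 + 0 = 1/2
  P(V=1) = 0 + 1/4 + 0 = 1/4
  P(V=2) = 0 + 0 + 1/4 = 1/4

H(U) = -[(1/2)·log₂(1/2) + (1/4)·log₂(1/4) + (1/4)·log₂(1/4)]
  = 0.5000 + 0.5000 + 0.5000
  = 1.5000 bits
H(V) = -[(1/2)·log₂(1/2) + (1/4)·log₂(1/4) + (1/4)·log₂(1/4)]
  = 0.5000 + 0.5000 + 0.5000
  = 1.5000 bits
H(U,V) = -[(1/2)·log₂(1/2) + (1/4)·log₂(1/4) + (1/4)·log₂(1/4)]
  = 0.5000 + 0.5000 + 0.5000
  = 1.5000 bits

I(U;V) = H(U) + H(V) - H(U,V)
  = 1.5000 + 1.5000 - 1.5000
  = 1.5000 bits

Right side, with H(U|V) computed directly from the conditional probabilities:
H(U|V) = -Σ P(U,V)·log₂ P(U|V), where P(U|V) = P(U,V) / P(V)
  (cells with P(U,V) = 0 contribute 0)
  (U=0,V=0): P(U|V) = (1/2)/(1/2) = 1;  -(1/2)·log₂(1) = 0.0000
  (U=1,V=1): P(U|V) = (1/4)/(1/4) = 1;  -(1/4)·log₂(1) = 0.0000
  (U=2,V=2): P(U|V) = (1/4)/(1/4) = 1;  -(1/4)·log₂(1) = 0.0000
H(U|V) = 0.0000 + 0.0000 + 0.0000
  = 0.0000 bits
H(U) - H(U|V) = 1.5000 - 0.0000 = 1.5000 bits

Both sides equal 1.5000 bits, so I(U;V) = H(U) - H(U|V) ✓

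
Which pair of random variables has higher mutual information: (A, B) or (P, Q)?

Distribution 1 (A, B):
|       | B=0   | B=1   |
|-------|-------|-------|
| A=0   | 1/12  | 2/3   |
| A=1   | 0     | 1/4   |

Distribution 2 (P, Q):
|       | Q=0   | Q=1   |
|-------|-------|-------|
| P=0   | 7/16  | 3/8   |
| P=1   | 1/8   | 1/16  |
Distribution 1 (A, B):
Marginal P(A) (row sums):
  P(A=0) = 1/12 + 2/3 = 3/4
  P(A=1) = 0 + 1/4 = 1/4
Marginal P(B) (column sums):
  P(B=0) = 1/12 + 0 = 1/12
  P(B=1) = 2/3 + 1/4 = 11/12

H(A) = -[(3/4)·log₂(3/4) + (1/4)·log₂(1/4)]
  = 0.3113 + 0.5000
  = 0.8113 bits
H(B) = -[(1/12)·log₂(1/12) + (11/12)·log₂(11/12)]
  = 0.2987 + 0.1151
  = 0.4138 bits
H(A,B) = -[(1/12)·log₂(1/12) + (2/3)·log₂(2/3) + (1/4)·log₂(1/4)]
  = 0.2987 + 0.3900 + 0.5000
  = 1.1887 bits

I(A;B) = H(A) + H(B) - H(A,B)
  = 0.8113 + 0.4138 - 1.1887
  = 0.0364 bits

Distribution 2 (P, Q):
Marginal P(P) (row sums):
  P(P=0) = 7/16 + 3/8 = 13/16
  P(P=1) = 1/8 + 1/16 = 3/16
Marginal P(Q) (column sums):
  P(Q=0) = 7/16 + 1/8 = 9/16
  P(Q=1) = 3/8 + 1/16 = 7/16

H(P) = -[(13/16)·log₂(13/16) + (3/16)·log₂(3/16)]
  = 0.2434 + 0.4528
  = 0.6962 bits
H(Q) = -[(9/16)·log₂(9/16) + (7/16)·log₂(7/16)]
  = 0.4669 + 0.5218
  = 0.9887 bits
H(P,Q) = -[(7/16)·log₂(7/16) + (3/8)·log₂(3/8) + (1/8)·log₂(1/8) + (1/16)·log₂(1/16)]
  = 0.5218 + 0.5306 + 0.3750 + 0.2500
  = 1.6774 bits

I(P;Q) = H(P) + H(Q) - H(P,Q)
  = 0.6962 + 0.9887 - 1.6774
  = 0.0075 bits

I(A;B) = 0.0364 bits > I(P;Q) = 0.0075 bits, so (A, B) has the higher mutual information (stronger dependence).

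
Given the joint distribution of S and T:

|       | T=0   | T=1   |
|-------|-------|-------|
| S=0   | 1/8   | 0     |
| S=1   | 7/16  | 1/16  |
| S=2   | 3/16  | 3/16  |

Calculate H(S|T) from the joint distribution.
Marginal P(T) (column sums):
  P(T=0) = 1/8 + 7/16 + 3/16 = 3/4
  P(T=1) = 0 + 1/16 + 3/16 = 1/4

H(S|T) = -Σ P(S,T)·log₂ P(S|T), where P(S|T) = P(S,T) / P(T)
  (cells with P(S,T) = 0 contribute 0)
  (S=0,T=0): P(S|T) = (1/8)/(3/4) = 1/6;  -(1/8)·log₂(1/6) = 0.3231
  (S=1,T=0): P(S|T) = (7/16)/(3/4) = 7/12;  -(7/16)·log₂(7/12) = 0.3402
  (S=1,T=1): P(S|T) = (1/16)/(1/4) = 1/4;  -(1/16)·log₂(1/4) = 0.1250
  (S=2,T=0): P(S|T) = (3/16)/(3/4) = 1/4;  -(3/16)·log₂(1/4) = 0.3750
  (S=2,T=1): P(S|T) = (3/16)/(1/4) = 3/4;  -(3/16)·log₂(3/4) = 0.0778
H(S|T) = 0.3231 + 0.3402 + 0.1250 + 0.3750 + 0.0778
  = 1.2411 bits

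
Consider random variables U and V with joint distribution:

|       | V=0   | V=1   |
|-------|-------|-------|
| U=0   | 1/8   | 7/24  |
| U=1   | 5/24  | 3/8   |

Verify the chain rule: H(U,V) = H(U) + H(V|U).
Left side:
H(U,V) = -[(1/8)·log₂(1/8) + (7/24)·log₂(7/24) + (5/24)·log₂(5/24) + (3/8)·log₂(3/8)]
  = 0.3750 + 0.5185 + 0.4715 + 0.5306
  = 1.8956 bits

Right side:
Marginal P(U) (row sums):
  P(U=0) = 1/8 + 7/24 = 5/12
  P(U=1) = 5/24 + 3/8 = 7/12
H(U) = -[(5/12)·log₂(5/12) + (7/12)·log₂(7/12)]
  = 0.5263 + 0.4536
  = 0.9799 bits
H(V|U) = -Σ P(U,V)·log₂ P(V|U), where P(V|U) = P(U,V) / P(U)
  (U=0,V=0): P(V|U) = (1/8)/(5/12) = 3/10;  -(1/8)·log₂(3/10) = 0.2171
  (U=0,V=1): P(V|U) = (7/24)/(5/12) = 7/10;  -(7/24)·log₂(7/10) = 0.1501
  (U=1,V=0): P(V|U) = (5/24)/(7/12) = 5/14;  -(5/24)·log₂(5/14) = 0.3095
  (U=1,V=1): P(V|U) = (3/8)/(7/12) = 9/14;  -(3/8)·log₂(9/14) = 0.2390
H(V|U) = 0.2171 + 0.1501 + 0.3095 + 0.2390
  = 0.9157 bits
H(U) + H(V|U) = 0.9799 + 0.9157 = 1.8956 bits

Both sides equal 1.8956 bits, so the chain rule holds ✓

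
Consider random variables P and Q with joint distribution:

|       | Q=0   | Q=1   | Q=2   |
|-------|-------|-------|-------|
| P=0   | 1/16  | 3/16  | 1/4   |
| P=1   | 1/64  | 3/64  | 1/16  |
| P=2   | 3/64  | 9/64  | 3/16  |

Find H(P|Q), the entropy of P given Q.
Marginal P(Q) (column sums):
  P(Q=0) = 1/16 + 1/64 + 3/64 = 1/8
  P(Q=1) = 3/16 + 3/64 + 9/64 = 3/8
  P(Q=2) = 1/4 + 1/16 + 3/16 = 1/2

H(P|Q) = -Σ P(P,Q)·log₂ P(P|Q), where P(P|Q) = P(P,Q) / P(Q)
  (P=0,Q=0): P(P|Q) = (1/16)/(1/8) = 1/2;  -(1/16)·log₂(1/2) = 0.0625
  (P=0,Q=1): P(P|Q) = (3/16)/(3/8) = 1/2;  -(3/16)·log₂(1/2) = 0.1875
  (P=0,Q=2): P(P|Q) = (1/4)/(1/2) = 1/2;  -(1/4)·log₂(1/2) = 0.2500
  (P=1,Q=0): P(P|Q) = (1/64)/(1/8) = 1/8;  -(1/64)·log₂(1/8) = 0.0469
  (P=1,Q=1): P(P|Q) = (3/64)/(3/8) = 1/8;  -(3/64)·log₂(1/8) = 0.1406
  (P=1,Q=2): P(P|Q) = (1/16)/(1/2) = 1/8;  -(1/16)·log₂(1/8) = 0.1875
  (P=2,Q=0): P(P|Q) = (3/64)/(1/8) = 3/8;  -(3/64)·log₂(3/8) = 0.0663
  (P=2,Q=1): P(P|Q) = (9/64)/(3/8) = 3/8;  -(9/64)·log₂(3/8) = 0.1990
  (P=2,Q=2): P(P|Q) = (3/16)/(1/2) = 3/8;  -(3/16)·log₂(3/8) = 0.2653
H(P|Q) = 0.0625 + 0.1875 + 0.2500 + 0.0469 + 0.1406 + 0.1875 + 0.0663 + 0.1990 + 0.2653
  = 1.4056 bits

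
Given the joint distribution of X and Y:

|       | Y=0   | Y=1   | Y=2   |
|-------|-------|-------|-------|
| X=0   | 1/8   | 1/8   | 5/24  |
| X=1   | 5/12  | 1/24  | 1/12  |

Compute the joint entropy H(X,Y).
H(X,Y) = -Σ P(X,Y) log₂ P(X,Y), summed over the non-zero cells:
H(X,Y) = -[(1/8)·log₂(1/8) + (1/8)·log₂(1/8) + (5/24)·log₂(5/24) + (5/12)·log₂(5/12) + (1/24)·log₂(1/24) + (1/12)·log₂(1/12)]
  = 0.3750 + 0.3750 + 0.4715 + 0.5263 + 0.1910 + 0.2987
  = 2.2375 bits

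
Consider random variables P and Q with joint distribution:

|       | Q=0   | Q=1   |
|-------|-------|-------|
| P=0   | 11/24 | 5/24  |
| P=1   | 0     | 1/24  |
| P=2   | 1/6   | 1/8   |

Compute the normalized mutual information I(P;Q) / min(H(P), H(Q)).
Marginal P(P) (row sums):
  P(P=0) = 11/24 + 5/24 = 2/3
  P(P=1) = 0 + 1/24 = 1/24
  P(P=2) = 1/6 + 1/8 = 7/24
Marginal P(Q) (column sums):
  P(Q=0) = 11/24 + 0 + 1/6 = 5/8
  P(Q=1) = 5/24 + 1/24 + 1/8 = 3/8

H(P) = -[(2/3)·log₂(2/3) + (1/24)·log₂(1/24) + (7/24)·log₂(7/24)]
  = 0.3900 + 0.1910 + 0.5185
  = 1.0995 bits
H(Q) = -[(5/8)·log₂(5/8) + (3/8)·log₂(3/8)]
  = 0.4238 + 0.5306
  = 0.9544 bits
H(P,Q) = -[(11/24)·log₂(11/24) + (5/24)·log₂(5/24) + (1/24)·log₂(1/24) + (1/6)·log₂(1/6) + (1/8)·log₂(1/8)]
  = 0.5159 + 0.4715 + 0.1910 + 0.4308 + 0.3750
  = 1.9842 bits

I(P;Q) = H(P) + H(Q) - H(P,Q)
  = 1.0995 + 0.9544 - 1.9842
  = 0.0697 bits

min(H(P), H(Q)) = min(1.0995, 0.9544) = 0.9544 bits
Normalized MI = 0.0697 / 0.9544 = 0.0730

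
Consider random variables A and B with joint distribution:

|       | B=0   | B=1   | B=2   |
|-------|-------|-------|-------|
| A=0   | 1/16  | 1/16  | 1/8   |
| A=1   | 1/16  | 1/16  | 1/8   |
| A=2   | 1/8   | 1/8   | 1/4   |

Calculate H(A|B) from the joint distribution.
Marginal P(B) (column sums):
  P(B=0) = 1/16 + 1/16 + 1/8 = 1/4
  P(B=1) = 1/16 + 1/16 + 1/8 = 1/4
  P(B=2) = 1/8 + 1/8 + 1/4 = 1/2

H(A|B) = -Σ P(A,B)·log₂ P(A|B), where P(A|B) = P(A,B) / P(B)
  (A=0,B=0): P(A|B) = (1/16)/(1/4) = 1/4;  -(1/16)·log₂(1/4) = 0.1250
  (A=0,B=1): P(A|B) = (1/16)/(1/4) = 1/4;  -(1/16)·log₂(1/4) = 0.1250
  (A=0,B=2): P(A|B) = (1/8)/(1/2) = 1/4;  -(1/8)·log₂(1/4) = 0.2500
  (A=1,B=0): P(A|B) = (1/16)/(1/4) = 1/4;  -(1/16)·log₂(1/4) = 0.1250
  (A=1,B=1): P(A|B) = (1/16)/(1/4) = 1/4;  -(1/16)·log₂(1/4) = 0.1250
  (A=1,B=2): P(A|B) = (1/8)/(1/2) = 1/4;  -(1/8)·log₂(1/4) = 0.2500
  (A=2,B=0): P(A|B) = (1/8)/(1/4) = 1/2;  -(1/8)·log₂(1/2) = 0.1250
  (A=2,B=1): P(A|B) = (1/8)/(1/4) = 1/2;  -(1/8)·log₂(1/2) = 0.1250
  (A=2,B=2): P(A|B) = (1/4)/(1/2) = 1/2;  -(1/4)·log₂(1/2) = 0.2500
H(A|B) = 0.1250 + 0.1250 + 0.2500 + 0.1250 + 0.1250 + 0.2500 + 0.1250 + 0.1250 + 0.2500
  = 1.5000 bits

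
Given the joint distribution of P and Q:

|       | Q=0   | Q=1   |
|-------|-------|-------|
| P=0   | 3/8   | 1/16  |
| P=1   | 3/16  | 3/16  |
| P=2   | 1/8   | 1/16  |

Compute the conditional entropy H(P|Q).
Marginal P(Q) (column sums):
  P(Q=0) = 3/8 + 3/16 + 1/8 = 11/16
  P(Q=1) = 1/16 + 3/16 + 1/16 = 5/16

H(P|Q) = -Σ P(P,Q)·log₂ P(P|Q), where P(P|Q) = P(P,Q) / P(Q)
  (P=0,Q=0): P(P|Q) = (3/8)/(11/16) = 6/11;  -(3/8)·log₂(6/11) = 0.3279
  (P=0,Q=1): P(P|Q) = (1/16)/(5/16) = 1/5;  -(1/16)·log₂(1/5) = 0.1451
  (P=1,Q=0): P(P|Q) = (3/16)/(11/16) = 3/11;  -(3/16)·log₂(3/11) = 0.3515
  (P=1,Q=1): P(P|Q) = (3/16)/(5/16) = 3/5;  -(3/16)·log₂(3/5) = 0.1382
  (P=2,Q=0): P(P|Q) = (1/8)/(11/16) = 2/11;  -(1/8)·log₂(2/11) = 0.3074
  (P=2,Q=1): P(P|Q) = (1/16)/(5/16) = 1/5;  -(1/16)·log₂(1/5) = 0.1451
H(P|Q) = 0.3279 + 0.1451 + 0.3515 + 0.1382 + 0.3074 + 0.1451
  = 1.4152 bits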